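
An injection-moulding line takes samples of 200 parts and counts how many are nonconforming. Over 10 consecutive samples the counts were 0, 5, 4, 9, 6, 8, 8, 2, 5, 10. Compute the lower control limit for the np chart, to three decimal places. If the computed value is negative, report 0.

0.000

p̄ = Σdᵢ / (k·n) = 57 / (10 × 200) = 0.02850
LCL = np̄ − 3·√(np̄(1−p̄)) = 5.7000 − 3 × 2.3532 = -1.3596 → 0 (negative, so LCL = 0)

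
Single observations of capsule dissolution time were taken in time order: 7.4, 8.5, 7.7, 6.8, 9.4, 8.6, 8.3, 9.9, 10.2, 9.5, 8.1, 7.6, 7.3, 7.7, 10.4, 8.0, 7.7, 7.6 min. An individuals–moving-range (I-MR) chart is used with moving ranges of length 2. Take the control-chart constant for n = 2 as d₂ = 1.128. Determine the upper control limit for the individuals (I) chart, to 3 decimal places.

11.063

X̄ = (7.4 + 8.5 + 7.7 + 6.8 + 9.4 + 8.6 + 8.3 + 9.9 + 10.2 + 9.5 + 8.1 + 7.6 + 7.3 + 7.7 + 10.4 + 8.0 + 7.7 + 7.6) / 18 = 8.3722
Moving ranges: 1.1, 0.8, 0.9, 2.6, 0.8, 0.3, 1.6, 0.3, 0.7, 1.4, 0.5, 0.3, 0.4, 2.7, 2.4, 0.3, 0.1; M̄R̄ = 17.2000 / 17 = 1.0118
UCL = X̄ + 3·M̄R̄/d₂ = 8.3722 + 3 × 1.0118 / 1.128 = 11.0631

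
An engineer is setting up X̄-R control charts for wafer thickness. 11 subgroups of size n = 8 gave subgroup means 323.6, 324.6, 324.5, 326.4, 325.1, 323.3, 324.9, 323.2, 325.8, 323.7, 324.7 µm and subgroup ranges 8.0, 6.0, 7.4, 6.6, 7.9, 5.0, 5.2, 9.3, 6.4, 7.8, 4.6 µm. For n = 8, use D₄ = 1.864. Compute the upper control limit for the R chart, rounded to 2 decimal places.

12.57

R̄ = (8.0 + 6.0 + 7.4 + 6.6 + 7.9 + 5.0 + 5.2 + 9.3 + 6.4 + 7.8 + 4.6) / 11 = 74.2000 / 11 = 6.7455
UCL_R = D₄·R̄ = 1.864 × 6.7455 = 12.5735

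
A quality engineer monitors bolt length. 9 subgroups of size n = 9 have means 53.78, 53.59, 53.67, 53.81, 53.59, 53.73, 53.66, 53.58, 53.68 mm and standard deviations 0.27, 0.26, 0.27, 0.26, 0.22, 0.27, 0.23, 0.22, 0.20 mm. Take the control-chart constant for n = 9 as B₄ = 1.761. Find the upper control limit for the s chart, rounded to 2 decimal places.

s̄ = (0.27 + 0.26 + 0.27 + 0.26 + 0.22 + 0.27 + 0.23 + 0.22 + 0.20) / 9 = 0.2444
UCL_s = B₄·s̄ = 1.761 × 0.2444 = 0.4305

0.43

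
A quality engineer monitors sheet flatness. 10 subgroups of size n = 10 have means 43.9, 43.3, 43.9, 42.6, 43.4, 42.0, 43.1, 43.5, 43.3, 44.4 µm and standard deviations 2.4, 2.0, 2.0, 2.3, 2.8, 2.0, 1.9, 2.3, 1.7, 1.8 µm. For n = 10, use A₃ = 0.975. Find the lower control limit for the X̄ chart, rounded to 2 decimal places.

X̄̄ = (43.9 + 43.3 + 43.9 + 42.6 + 43.4 + 42.0 + 43.1 + 43.5 + 43.3 + 44.4) / 10 = 43.3400
s̄ = (2.4 + 2.0 + 2.0 + 2.3 + 2.8 + 2.0 + 1.9 + 2.3 + 1.7 + 1.8) / 10 = 2.1200
LCL = X̄̄ − A₃·s̄ = 43.3400 − 0.975 × 2.1200 = 41.2730

41.27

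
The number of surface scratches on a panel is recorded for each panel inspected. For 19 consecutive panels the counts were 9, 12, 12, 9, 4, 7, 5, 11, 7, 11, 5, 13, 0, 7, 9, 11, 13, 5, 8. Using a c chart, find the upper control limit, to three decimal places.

16.967

c̄ = (9 + 12 + 12 + 9 + 4 + 7 + 5 + 11 + 7 + 11 + 5 + 13 + 0 + 7 + 9 + 11 + 13 + 5 + 8) / 19 = 158 / 19 = 8.3158
UCL = c̄ + 3√c̄ = 8.3158 + 3 × √8.3158 = 8.3158 + 3 × 2.8837 = 16.9669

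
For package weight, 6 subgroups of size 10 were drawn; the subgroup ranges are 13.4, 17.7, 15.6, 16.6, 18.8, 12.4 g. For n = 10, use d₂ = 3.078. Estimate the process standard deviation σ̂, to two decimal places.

R̄ = (13.4 + 17.7 + 15.6 + 16.6 + 18.8 + 12.4) / 6 = 15.7500
σ̂ = R̄ / d₂ = 15.7500 / 3.078 = 5.1170

5.12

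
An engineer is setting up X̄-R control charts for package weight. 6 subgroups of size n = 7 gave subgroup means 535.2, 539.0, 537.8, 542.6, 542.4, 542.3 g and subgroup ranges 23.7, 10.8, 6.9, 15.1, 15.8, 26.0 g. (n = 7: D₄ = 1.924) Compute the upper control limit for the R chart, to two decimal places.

31.52

R̄ = (23.7 + 10.8 + 6.9 + 15.1 + 15.8 + 26.0) / 6 = 98.3000 / 6 = 16.3833
UCL_R = D₄·R̄ = 1.924 × 16.3833 = 31.5215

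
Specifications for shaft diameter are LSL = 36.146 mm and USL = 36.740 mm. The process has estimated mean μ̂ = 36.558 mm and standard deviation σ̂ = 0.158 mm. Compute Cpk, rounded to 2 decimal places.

0.38

Cpu = (USL − μ̂) / (3σ̂) = (36.740 − 36.558) / (3 × 0.158) = 0.3840; Cpl = (μ̂ − LSL) / (3σ̂) = (36.558 − 36.146) / (3 × 0.158) = 0.8692; Cpk = min(Cpu, Cpl) = 0.3840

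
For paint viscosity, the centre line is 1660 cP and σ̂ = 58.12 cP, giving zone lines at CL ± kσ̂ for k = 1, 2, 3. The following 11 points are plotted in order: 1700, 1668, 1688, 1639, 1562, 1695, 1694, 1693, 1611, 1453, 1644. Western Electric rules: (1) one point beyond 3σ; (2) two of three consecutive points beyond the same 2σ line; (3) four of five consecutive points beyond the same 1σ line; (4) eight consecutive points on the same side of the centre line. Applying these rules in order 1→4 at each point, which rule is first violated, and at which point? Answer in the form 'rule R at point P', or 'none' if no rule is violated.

rule 1 at point 10

Zone of each point (C = within 1σ̂, B = 1σ̂–2σ̂, A = 2σ̂–3σ̂, * = beyond 3σ̂; sign = side of CL): 1:+C, 2:+C, 3:+C, 4:-C, 5:-B, 6:+C, 7:+C, 8:+C, 9:-C, 10:-*, 11:-C
Rule 1 (one point beyond the 3σ limits) is satisfied at point 10.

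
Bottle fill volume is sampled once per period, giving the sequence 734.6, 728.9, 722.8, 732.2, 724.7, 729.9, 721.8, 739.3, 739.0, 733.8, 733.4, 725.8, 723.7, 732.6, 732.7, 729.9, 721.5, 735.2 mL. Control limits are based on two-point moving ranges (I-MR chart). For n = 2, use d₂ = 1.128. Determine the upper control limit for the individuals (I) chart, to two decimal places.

X̄ = (734.6 + 728.9 + 722.8 + 732.2 + 724.7 + 729.9 + 721.8 + 739.3 + 739.0 + 733.8 + 733.4 + 725.8 + 723.7 + 732.6 + 732.7 + 729.9 + 721.5 + 735.2) / 18 = 730.1000
Moving ranges: 5.7, 6.1, 9.4, 7.5, 5.2, 8.1, 17.5, 0.3, 5.2, 0.4, 7.6, 2.1, 8.9, 0.1, 2.8, 8.4, 13.7; M̄R̄ = 109.0000 / 17 = 6.4118
UCL = X̄ + 3·M̄R̄/d₂ = 730.1000 + 3 × 6.4118 / 1.128 = 747.1526

747.15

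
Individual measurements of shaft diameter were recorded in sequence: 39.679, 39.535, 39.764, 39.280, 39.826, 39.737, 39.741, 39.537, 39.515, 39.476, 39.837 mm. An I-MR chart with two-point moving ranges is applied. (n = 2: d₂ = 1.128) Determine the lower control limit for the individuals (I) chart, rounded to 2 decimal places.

X̄ = (39.679 + 39.535 + 39.764 + 39.280 + 39.826 + 39.737 + 39.741 + 39.537 + 39.515 + 39.476 + 39.837) / 11 = 39.6297
Moving ranges: 0.144, 0.229, 0.484, 0.546, 0.089, 0.004, 0.204, 0.022, 0.039, 0.361; M̄R̄ = 2.1220 / 10 = 0.2122
LCL = X̄ − 3·M̄R̄/d₂ = 39.6297 − 3 × 0.2122 / 1.128 = 39.0654

39.07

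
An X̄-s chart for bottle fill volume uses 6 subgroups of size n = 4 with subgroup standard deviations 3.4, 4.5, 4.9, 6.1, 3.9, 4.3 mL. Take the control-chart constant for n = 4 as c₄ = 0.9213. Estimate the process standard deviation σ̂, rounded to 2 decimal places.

s̄ = (3.4 + 4.5 + 4.9 + 6.1 + 3.9 + 4.3) / 6 = 4.5167
σ̂ = s̄ / c₄ = 4.5167 / 0.9213 = 4.9025

4.90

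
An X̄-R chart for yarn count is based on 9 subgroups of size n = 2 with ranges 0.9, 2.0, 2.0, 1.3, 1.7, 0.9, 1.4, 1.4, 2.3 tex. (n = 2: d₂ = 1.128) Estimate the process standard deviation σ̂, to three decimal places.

1.369

R̄ = (0.9 + 2.0 + 2.0 + 1.3 + 1.7 + 0.9 + 1.4 + 1.4 + 2.3) / 9 = 1.5444
σ̂ = R̄ / d₂ = 1.5444 / 1.128 = 1.3692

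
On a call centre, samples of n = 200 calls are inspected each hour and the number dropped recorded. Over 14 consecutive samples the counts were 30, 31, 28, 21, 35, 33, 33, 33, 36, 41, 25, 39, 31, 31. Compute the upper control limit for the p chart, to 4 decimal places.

0.2373

p̄ = Σdᵢ / (k·n) = 447 / (14 × 200) = 0.15964
UCL = p̄ + 3·√(p̄(1−p̄)/n) = 0.15964 + 3 × √(0.15964×0.84036/200) = 0.15964 + 3 × 0.02590 = 0.23734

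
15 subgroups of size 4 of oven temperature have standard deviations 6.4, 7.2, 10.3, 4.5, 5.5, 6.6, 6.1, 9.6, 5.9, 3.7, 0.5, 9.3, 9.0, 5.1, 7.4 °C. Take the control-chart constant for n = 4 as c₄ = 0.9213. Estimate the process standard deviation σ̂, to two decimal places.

7.03

s̄ = (6.4 + 7.2 + 10.3 + 4.5 + 5.5 + 6.6 + 6.1 + 9.6 + 5.9 + 3.7 + 0.5 + 9.3 + 9.0 + 5.1 + 7.4) / 15 = 6.4733
σ̂ = s̄ / c₄ = 6.4733 / 0.9213 = 7.0263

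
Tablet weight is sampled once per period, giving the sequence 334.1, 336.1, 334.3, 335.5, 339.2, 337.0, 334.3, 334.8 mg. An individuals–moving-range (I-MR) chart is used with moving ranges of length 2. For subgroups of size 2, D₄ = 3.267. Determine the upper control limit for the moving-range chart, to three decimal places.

6.581

Moving ranges: 2.0, 1.8, 1.2, 3.7, 2.2, 2.7, 0.5; M̄R̄ = 14.1000 / 7 = 2.0143
UCL_MR = D₄·M̄R̄ = 3.267 × 2.0143 = 6.5807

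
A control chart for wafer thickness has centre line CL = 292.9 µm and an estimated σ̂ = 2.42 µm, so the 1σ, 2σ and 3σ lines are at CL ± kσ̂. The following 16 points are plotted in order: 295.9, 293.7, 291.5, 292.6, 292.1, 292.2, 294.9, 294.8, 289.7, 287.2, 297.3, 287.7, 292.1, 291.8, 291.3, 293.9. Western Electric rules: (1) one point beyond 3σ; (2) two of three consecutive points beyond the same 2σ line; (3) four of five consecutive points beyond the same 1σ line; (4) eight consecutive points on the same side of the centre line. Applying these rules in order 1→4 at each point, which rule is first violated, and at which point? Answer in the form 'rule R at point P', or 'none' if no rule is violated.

Zone of each point (C = within 1σ̂, B = 1σ̂–2σ̂, A = 2σ̂–3σ̂, * = beyond 3σ̂; sign = side of CL): 1:+B, 2:+C, 3:-C, 4:-C, 5:-C, 6:-C, 7:+C, 8:+C, 9:-B, 10:-A, 11:+B, 12:-A, 13:-C, 14:-C, 15:-C, 16:+C
Rule 2 (two of three consecutive points beyond the same 2σ limit) is satisfied at point 12.

rule 2 at point 12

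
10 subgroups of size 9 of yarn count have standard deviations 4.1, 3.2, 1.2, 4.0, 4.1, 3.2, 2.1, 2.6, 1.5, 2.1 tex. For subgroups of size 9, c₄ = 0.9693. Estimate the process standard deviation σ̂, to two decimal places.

2.90

s̄ = (4.1 + 3.2 + 1.2 + 4.0 + 4.1 + 3.2 + 2.1 + 2.6 + 1.5 + 2.1) / 10 = 2.8100
σ̂ = s̄ / c₄ = 2.8100 / 0.9693 = 2.8990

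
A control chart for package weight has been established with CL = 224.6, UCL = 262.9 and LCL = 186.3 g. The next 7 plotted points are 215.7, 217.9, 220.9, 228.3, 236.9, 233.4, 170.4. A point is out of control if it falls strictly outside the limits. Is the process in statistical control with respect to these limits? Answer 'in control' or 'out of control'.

Compare each point to [186.3, 262.9]: sample 7 = 170.4 < LCL.

out of control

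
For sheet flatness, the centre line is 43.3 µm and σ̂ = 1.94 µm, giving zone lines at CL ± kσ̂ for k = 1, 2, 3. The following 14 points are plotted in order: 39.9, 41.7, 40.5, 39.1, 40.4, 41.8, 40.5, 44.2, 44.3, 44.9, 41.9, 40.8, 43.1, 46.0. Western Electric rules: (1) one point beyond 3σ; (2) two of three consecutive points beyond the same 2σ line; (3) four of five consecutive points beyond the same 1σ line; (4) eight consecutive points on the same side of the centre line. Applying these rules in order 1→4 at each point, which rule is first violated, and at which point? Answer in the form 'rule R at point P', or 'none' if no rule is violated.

Zone of each point (C = within 1σ̂, B = 1σ̂–2σ̂, A = 2σ̂–3σ̂, * = beyond 3σ̂; sign = side of CL): 1:-B, 2:-C, 3:-B, 4:-A, 5:-B, 6:-C, 7:-B, 8:+C, 9:+C, 10:+C, 11:-C, 12:-B, 13:-C, 14:+B
Rule 3 (four of five consecutive points beyond the same 1σ limit) is satisfied at point 5.

rule 3 at point 5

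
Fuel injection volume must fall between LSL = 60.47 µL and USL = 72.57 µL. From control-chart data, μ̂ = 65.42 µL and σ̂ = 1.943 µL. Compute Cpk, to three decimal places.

0.849

Cpu = (USL − μ̂) / (3σ̂) = (72.57 − 65.42) / (3 × 1.943) = 1.2266; Cpl = (μ̂ − LSL) / (3σ̂) = (65.42 − 60.47) / (3 × 1.943) = 0.8492; Cpk = min(Cpu, Cpl) = 0.8492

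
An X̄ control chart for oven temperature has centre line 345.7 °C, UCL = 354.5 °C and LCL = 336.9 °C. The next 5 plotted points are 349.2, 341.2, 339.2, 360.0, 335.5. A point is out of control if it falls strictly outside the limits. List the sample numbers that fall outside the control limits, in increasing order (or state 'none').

Compare each point to [336.9, 354.5]: sample 4 = 360.0 > UCL; sample 5 = 335.5 < LCL.

4, 5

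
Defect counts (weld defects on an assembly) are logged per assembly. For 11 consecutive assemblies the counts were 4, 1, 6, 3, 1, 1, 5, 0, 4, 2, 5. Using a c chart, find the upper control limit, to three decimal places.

c̄ = (4 + 1 + 6 + 3 + 1 + 1 + 5 + 0 + 4 + 2 + 5) / 11 = 32 / 11 = 2.9091
UCL = c̄ + 3√c̄ = 2.9091 + 3 × √2.9091 = 2.9091 + 3 × 1.7056 = 8.0259

8.026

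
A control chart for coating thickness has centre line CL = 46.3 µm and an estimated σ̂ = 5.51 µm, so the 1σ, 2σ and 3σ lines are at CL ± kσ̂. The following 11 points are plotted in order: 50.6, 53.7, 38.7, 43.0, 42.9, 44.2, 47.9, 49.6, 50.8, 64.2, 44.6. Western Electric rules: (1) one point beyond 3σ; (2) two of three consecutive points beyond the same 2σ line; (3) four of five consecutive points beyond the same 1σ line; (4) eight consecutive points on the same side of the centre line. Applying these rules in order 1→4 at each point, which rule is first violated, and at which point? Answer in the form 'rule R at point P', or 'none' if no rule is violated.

Zone of each point (C = within 1σ̂, B = 1σ̂–2σ̂, A = 2σ̂–3σ̂, * = beyond 3σ̂; sign = side of CL): 1:+C, 2:+B, 3:-B, 4:-C, 5:-C, 6:-C, 7:+C, 8:+C, 9:+C, 10:+*, 11:-C
Rule 1 (one point beyond the 3σ limits) is satisfied at point 10.

rule 1 at point 10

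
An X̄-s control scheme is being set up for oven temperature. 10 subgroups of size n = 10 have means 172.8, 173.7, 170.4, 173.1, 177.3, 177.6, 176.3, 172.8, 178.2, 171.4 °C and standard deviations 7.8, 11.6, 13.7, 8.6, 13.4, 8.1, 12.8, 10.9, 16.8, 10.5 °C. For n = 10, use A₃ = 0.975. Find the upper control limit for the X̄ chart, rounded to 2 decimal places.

185.49

X̄̄ = (172.8 + 173.7 + 170.4 + 173.1 + 177.3 + 177.6 + 176.3 + 172.8 + 178.2 + 171.4) / 10 = 174.3600
s̄ = (7.8 + 11.6 + 13.7 + 8.6 + 13.4 + 8.1 + 12.8 + 10.9 + 16.8 + 10.5) / 10 = 11.4200
UCL = X̄̄ + A₃·s̄ = 174.3600 + 0.975 × 11.4200 = 185.4945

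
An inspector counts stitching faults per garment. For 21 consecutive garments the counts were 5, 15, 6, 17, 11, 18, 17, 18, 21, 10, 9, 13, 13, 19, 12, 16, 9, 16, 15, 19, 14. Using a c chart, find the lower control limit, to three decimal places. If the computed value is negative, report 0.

2.747

c̄ = (5 + 15 + 6 + 17 + 11 + 18 + 17 + 18 + 21 + 10 + 9 + 13 + 13 + 19 + 12 + 16 + 9 + 16 + 15 + 19 + 14) / 21 = 293 / 21 = 13.9524
LCL = c̄ − 3√c̄ = 13.9524 − 3 × 3.7353 = 2.7465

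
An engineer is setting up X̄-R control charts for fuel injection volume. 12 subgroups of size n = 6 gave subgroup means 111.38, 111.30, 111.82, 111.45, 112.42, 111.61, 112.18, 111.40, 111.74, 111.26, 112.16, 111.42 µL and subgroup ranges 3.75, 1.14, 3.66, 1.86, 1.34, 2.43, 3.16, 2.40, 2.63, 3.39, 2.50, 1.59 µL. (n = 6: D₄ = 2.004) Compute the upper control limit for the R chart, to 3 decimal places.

R̄ = (3.75 + 1.14 + 3.66 + 1.86 + 1.34 + 2.43 + 3.16 + 2.40 + 2.63 + 3.39 + 2.50 + 1.59) / 12 = 29.8500 / 12 = 2.4875
UCL_R = D₄·R̄ = 2.004 × 2.4875 = 4.9850

4.985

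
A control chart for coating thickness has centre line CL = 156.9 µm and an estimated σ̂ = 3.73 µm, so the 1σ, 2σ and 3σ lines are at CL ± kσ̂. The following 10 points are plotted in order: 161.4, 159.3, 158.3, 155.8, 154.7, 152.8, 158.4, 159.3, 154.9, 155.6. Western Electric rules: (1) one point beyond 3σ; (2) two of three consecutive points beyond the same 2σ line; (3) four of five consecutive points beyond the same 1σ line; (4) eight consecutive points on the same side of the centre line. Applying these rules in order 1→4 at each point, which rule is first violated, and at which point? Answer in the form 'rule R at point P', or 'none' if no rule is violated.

Zone of each point (C = within 1σ̂, B = 1σ̂–2σ̂, A = 2σ̂–3σ̂, * = beyond 3σ̂; sign = side of CL): 1:+B, 2:+C, 3:+C, 4:-C, 5:-C, 6:-B, 7:+C, 8:+C, 9:-C, 10:-C
No rule fires across all 10 points.

none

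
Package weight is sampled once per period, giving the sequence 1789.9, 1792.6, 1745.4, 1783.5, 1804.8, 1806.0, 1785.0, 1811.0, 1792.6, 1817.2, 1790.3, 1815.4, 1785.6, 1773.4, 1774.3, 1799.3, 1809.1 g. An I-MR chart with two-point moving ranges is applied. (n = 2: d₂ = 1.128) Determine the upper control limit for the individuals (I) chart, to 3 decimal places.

X̄ = (1789.9 + 1792.6 + 1745.4 + 1783.5 + 1804.8 + 1806.0 + 1785.0 + 1811.0 + 1792.6 + 1817.2 + 1790.3 + 1815.4 + 1785.6 + 1773.4 + 1774.3 + 1799.3 + 1809.1) / 17 = 1792.6706
Moving ranges: 2.7, 47.2, 38.1, 21.3, 1.2, 21.0, 26.0, 18.4, 24.6, 26.9, 25.1, 29.8, 12.2, 0.9, 25.0, 9.8; M̄R̄ = 330.2000 / 16 = 20.6375
UCL = X̄ + 3·M̄R̄/d₂ = 1792.6706 + 3 × 20.6375 / 1.128 = 1847.5576

1847.558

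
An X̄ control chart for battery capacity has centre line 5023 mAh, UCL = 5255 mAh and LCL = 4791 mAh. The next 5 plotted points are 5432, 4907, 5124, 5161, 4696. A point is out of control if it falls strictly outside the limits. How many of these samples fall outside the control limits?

2

Compare each point to [4791, 5255]: sample 1 = 5432 > UCL; sample 5 = 4696 < LCL.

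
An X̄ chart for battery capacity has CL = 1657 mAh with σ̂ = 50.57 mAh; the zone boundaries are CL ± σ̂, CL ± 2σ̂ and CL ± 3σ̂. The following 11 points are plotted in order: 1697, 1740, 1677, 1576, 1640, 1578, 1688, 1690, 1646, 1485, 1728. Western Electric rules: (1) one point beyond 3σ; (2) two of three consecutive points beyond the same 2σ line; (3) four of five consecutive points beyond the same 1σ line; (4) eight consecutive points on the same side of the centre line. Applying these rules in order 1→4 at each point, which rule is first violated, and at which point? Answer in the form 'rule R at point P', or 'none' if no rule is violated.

Zone of each point (C = within 1σ̂, B = 1σ̂–2σ̂, A = 2σ̂–3σ̂, * = beyond 3σ̂; sign = side of CL): 1:+C, 2:+B, 3:+C, 4:-B, 5:-C, 6:-B, 7:+C, 8:+C, 9:-C, 10:-*, 11:+B
Rule 1 (one point beyond the 3σ limits) is satisfied at point 10.

rule 1 at point 10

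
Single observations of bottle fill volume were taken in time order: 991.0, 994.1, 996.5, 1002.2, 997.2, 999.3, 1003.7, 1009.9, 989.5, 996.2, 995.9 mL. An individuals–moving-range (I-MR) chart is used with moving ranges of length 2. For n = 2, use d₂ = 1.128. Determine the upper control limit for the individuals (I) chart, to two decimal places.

X̄ = (991.0 + 994.1 + 996.5 + 1002.2 + 997.2 + 999.3 + 1003.7 + 1009.9 + 989.5 + 996.2 + 995.9) / 11 = 997.7727
Moving ranges: 3.1, 2.4, 5.7, 5.0, 2.1, 4.4, 6.2, 20.4, 6.7, 0.3; M̄R̄ = 56.3000 / 10 = 5.6300
UCL = X̄ + 3·M̄R̄/d₂ = 997.7727 + 3 × 5.6300 / 1.128 = 1012.7461

1012.75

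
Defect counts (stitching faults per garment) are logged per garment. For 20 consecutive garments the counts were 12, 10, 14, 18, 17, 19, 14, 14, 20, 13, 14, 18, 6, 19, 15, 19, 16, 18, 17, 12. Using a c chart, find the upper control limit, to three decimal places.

c̄ = (12 + 10 + 14 + 18 + 17 + 19 + 14 + 14 + 20 + 13 + 14 + 18 + 6 + 19 + 15 + 19 + 16 + 18 + 17 + 12) / 20 = 305 / 20 = 15.2500
UCL = c̄ + 3√c̄ = 15.2500 + 3 × √15.2500 = 15.2500 + 3 × 3.9051 = 26.9654

26.965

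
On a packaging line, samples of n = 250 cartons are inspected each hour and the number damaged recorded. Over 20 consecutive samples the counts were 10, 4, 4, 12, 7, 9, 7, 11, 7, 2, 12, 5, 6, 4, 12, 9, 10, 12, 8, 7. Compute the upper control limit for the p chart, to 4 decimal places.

0.0648

p̄ = Σdᵢ / (k·n) = 158 / (20 × 250) = 0.03160
UCL = p̄ + 3·√(p̄(1−p̄)/n) = 0.03160 + 3 × √(0.03160×0.96840/250) = 0.03160 + 3 × 0.01106 = 0.06479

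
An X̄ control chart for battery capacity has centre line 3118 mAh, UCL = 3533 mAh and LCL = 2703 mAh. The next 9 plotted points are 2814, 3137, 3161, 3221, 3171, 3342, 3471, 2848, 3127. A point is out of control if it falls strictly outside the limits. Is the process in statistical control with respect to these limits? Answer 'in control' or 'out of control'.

All 9 points lie within [2703, 3533].

in control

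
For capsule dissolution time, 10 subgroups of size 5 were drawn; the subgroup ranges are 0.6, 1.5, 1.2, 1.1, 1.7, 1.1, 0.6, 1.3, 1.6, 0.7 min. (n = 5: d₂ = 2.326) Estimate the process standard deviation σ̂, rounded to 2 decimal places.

0.49

R̄ = (0.6 + 1.5 + 1.2 + 1.1 + 1.7 + 1.1 + 0.6 + 1.3 + 1.6 + 0.7) / 10 = 1.1400
σ̂ = R̄ / d₂ = 1.1400 / 2.326 = 0.4901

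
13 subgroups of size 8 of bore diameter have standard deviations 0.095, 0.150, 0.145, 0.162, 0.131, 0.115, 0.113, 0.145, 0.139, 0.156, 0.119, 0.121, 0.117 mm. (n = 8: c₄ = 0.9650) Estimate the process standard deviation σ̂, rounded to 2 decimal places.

0.14

s̄ = (0.095 + 0.150 + 0.145 + 0.162 + 0.131 + 0.115 + 0.113 + 0.145 + 0.139 + 0.156 + 0.119 + 0.121 + 0.117) / 13 = 0.1314
σ̂ = s̄ / c₄ = 0.1314 / 0.9650 = 0.1361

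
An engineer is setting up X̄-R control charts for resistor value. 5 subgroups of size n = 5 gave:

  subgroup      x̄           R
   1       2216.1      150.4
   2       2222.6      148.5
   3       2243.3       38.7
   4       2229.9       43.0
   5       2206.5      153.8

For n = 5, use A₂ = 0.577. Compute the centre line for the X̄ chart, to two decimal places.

2223.68

X̄̄ = (2216.1 + 2222.6 + 2243.3 + 2229.9 + 2206.5) / 5 = 11118.4000 / 5 = 2223.6800
CL = X̄̄ = 2223.6800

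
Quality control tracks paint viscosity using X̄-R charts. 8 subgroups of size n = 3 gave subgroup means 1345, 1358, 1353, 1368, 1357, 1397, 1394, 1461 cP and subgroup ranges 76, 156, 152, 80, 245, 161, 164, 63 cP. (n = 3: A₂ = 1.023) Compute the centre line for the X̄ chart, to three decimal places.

1379.125

X̄̄ = (1345 + 1358 + 1353 + 1368 + 1357 + 1397 + 1394 + 1461) / 8 = 11033.0000 / 8 = 1379.1250
CL = X̄̄ = 1379.1250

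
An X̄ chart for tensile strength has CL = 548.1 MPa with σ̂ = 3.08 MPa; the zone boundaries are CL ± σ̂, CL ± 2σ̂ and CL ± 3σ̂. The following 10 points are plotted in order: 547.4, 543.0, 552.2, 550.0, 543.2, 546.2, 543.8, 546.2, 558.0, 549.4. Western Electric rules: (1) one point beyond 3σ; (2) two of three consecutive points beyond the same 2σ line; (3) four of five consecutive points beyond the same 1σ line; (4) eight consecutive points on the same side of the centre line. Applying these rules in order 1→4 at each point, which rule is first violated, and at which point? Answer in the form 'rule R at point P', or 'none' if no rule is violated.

Zone of each point (C = within 1σ̂, B = 1σ̂–2σ̂, A = 2σ̂–3σ̂, * = beyond 3σ̂; sign = side of CL): 1:-C, 2:-B, 3:+B, 4:+C, 5:-B, 6:-C, 7:-B, 8:-C, 9:+*, 10:+C
Rule 1 (one point beyond the 3σ limits) is satisfied at point 9.

rule 1 at point 9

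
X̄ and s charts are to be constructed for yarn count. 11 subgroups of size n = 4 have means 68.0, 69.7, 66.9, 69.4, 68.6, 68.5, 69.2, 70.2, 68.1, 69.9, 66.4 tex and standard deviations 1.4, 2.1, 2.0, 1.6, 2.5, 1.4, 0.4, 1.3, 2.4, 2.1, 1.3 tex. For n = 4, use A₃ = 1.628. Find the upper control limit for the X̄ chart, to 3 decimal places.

X̄̄ = (68.0 + 69.7 + 66.9 + 69.4 + 68.6 + 68.5 + 69.2 + 70.2 + 68.1 + 69.9 + 66.4) / 11 = 68.6273
s̄ = (1.4 + 2.1 + 2.0 + 1.6 + 2.5 + 1.4 + 0.4 + 1.3 + 2.4 + 2.1 + 1.3) / 11 = 1.6818
UCL = X̄̄ + A₃·s̄ = 68.6273 + 1.628 × 1.6818 = 71.3653

71.365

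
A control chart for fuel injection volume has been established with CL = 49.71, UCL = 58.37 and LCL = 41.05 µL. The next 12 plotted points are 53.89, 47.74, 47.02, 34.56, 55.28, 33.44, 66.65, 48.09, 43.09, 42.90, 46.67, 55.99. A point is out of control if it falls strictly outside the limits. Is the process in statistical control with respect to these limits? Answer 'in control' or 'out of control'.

Compare each point to [41.05, 58.37]: sample 4 = 34.56 < LCL; sample 6 = 33.44 < LCL; sample 7 = 66.65 > UCL.

out of control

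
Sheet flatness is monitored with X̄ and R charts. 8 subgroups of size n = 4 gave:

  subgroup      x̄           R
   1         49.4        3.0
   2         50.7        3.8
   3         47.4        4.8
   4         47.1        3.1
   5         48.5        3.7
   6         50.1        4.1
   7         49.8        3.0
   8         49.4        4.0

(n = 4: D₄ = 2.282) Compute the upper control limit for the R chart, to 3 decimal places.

R̄ = (3.0 + 3.8 + 4.8 + 3.1 + 3.7 + 4.1 + 3.0 + 4.0) / 8 = 29.5000 / 8 = 3.6875
UCL_R = D₄·R̄ = 2.282 × 3.6875 = 8.4149

8.415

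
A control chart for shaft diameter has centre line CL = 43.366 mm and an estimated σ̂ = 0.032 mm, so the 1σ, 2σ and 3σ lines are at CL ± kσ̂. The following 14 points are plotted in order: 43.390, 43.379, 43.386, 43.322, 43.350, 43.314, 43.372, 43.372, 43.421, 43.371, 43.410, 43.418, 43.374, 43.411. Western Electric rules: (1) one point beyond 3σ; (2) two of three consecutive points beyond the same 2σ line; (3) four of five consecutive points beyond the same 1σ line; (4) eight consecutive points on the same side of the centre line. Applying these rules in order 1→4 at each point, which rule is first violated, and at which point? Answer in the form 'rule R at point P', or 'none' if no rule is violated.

rule 4 at point 14

Zone of each point (C = within 1σ̂, B = 1σ̂–2σ̂, A = 2σ̂–3σ̂, * = beyond 3σ̂; sign = side of CL): 1:+C, 2:+C, 3:+C, 4:-B, 5:-C, 6:-B, 7:+C, 8:+C, 9:+B, 10:+C, 11:+B, 12:+B, 13:+C, 14:+B
Rule 4 (eight consecutive points on the same side of the centre line) is satisfied at point 14.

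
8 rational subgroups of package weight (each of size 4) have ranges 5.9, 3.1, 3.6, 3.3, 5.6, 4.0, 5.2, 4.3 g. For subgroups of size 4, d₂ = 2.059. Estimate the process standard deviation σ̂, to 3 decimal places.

2.125

R̄ = (5.9 + 3.1 + 3.6 + 3.3 + 5.6 + 4.0 + 5.2 + 4.3) / 8 = 4.3750
σ̂ = R̄ / d₂ = 4.3750 / 2.059 = 2.1248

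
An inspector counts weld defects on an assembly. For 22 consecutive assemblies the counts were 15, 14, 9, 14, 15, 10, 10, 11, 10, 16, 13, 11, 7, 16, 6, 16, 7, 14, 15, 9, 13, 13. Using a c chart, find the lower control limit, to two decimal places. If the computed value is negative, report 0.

c̄ = (15 + 14 + 9 + 14 + 15 + 10 + 10 + 11 + 10 + 16 + 13 + 11 + 7 + 16 + 6 + 16 + 7 + 14 + 15 + 9 + 13 + 13) / 22 = 264 / 22 = 12.0000
LCL = c̄ − 3√c̄ = 12.0000 − 3 × 3.4641 = 1.6077

1.61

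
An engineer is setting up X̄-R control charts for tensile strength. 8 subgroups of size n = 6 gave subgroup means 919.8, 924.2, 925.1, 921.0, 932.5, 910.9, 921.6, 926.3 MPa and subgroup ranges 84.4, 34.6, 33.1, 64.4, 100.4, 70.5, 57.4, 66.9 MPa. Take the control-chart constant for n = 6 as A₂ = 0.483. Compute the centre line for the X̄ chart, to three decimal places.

X̄̄ = (919.8 + 924.2 + 925.1 + 921.0 + 932.5 + 910.9 + 921.6 + 926.3) / 8 = 7381.4000 / 8 = 922.6750
CL = X̄̄ = 922.6750

922.675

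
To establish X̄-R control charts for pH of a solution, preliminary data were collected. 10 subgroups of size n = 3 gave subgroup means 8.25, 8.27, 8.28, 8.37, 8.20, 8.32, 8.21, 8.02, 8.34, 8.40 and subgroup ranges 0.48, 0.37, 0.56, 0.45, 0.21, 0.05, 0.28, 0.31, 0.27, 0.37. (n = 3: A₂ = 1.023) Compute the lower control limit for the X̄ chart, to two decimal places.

X̄̄ = (8.25 + 8.27 + 8.28 + 8.37 + 8.20 + 8.32 + 8.21 + 8.02 + 8.34 + 8.40) / 10 = 82.6600 / 10 = 8.2660
R̄ = (0.48 + 0.37 + 0.56 + 0.45 + 0.21 + 0.05 + 0.28 + 0.31 + 0.27 + 0.37) / 10 = 3.3500 / 10 = 0.3350
LCL = X̄̄ − A₂·R̄ = 8.2660 − 1.023 × 0.3350 = 7.9233

7.92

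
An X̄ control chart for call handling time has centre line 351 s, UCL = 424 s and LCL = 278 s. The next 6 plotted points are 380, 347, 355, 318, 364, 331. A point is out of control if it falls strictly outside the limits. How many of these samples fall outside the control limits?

All 6 points lie within [278, 424].

0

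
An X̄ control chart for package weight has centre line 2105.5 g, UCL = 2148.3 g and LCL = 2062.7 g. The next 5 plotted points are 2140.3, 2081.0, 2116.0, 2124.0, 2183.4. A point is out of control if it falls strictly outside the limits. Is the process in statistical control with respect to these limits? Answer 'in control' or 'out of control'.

Compare each point to [2062.7, 2148.3]: sample 5 = 2183.4 > UCL.

out of control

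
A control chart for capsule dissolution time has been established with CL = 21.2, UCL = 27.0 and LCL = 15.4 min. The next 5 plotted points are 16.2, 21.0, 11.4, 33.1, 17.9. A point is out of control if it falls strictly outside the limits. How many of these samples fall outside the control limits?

2

Compare each point to [15.4, 27.0]: sample 3 = 11.4 < LCL; sample 4 = 33.1 > UCL.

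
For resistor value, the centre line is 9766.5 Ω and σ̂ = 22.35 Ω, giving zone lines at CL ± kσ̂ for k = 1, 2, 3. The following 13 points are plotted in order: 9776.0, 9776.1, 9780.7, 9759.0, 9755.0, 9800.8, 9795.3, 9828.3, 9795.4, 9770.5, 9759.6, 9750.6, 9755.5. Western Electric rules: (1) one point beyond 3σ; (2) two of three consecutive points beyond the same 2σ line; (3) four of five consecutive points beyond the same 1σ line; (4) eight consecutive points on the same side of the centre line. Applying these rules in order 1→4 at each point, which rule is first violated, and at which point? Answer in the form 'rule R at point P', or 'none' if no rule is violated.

Zone of each point (C = within 1σ̂, B = 1σ̂–2σ̂, A = 2σ̂–3σ̂, * = beyond 3σ̂; sign = side of CL): 1:+C, 2:+C, 3:+C, 4:-C, 5:-C, 6:+B, 7:+B, 8:+A, 9:+B, 10:+C, 11:-C, 12:-C, 13:-C
Rule 3 (four of five consecutive points beyond the same 1σ limit) is satisfied at point 9.

rule 3 at point 9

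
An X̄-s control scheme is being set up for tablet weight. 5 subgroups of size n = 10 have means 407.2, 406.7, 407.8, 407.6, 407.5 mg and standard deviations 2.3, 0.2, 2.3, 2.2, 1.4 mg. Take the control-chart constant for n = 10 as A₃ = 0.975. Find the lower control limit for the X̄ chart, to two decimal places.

405.72

X̄̄ = (407.2 + 406.7 + 407.8 + 407.6 + 407.5) / 5 = 407.3600
s̄ = (2.3 + 0.2 + 2.3 + 2.2 + 1.4) / 5 = 1.6800
LCL = X̄̄ − A₃·s̄ = 407.3600 − 0.975 × 1.6800 = 405.7220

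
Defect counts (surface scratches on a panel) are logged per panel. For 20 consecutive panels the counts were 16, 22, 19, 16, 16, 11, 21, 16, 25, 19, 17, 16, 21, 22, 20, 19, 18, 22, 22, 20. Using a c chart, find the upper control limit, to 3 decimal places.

31.942

c̄ = (16 + 22 + 19 + 16 + 16 + 11 + 21 + 16 + 25 + 19 + 17 + 16 + 21 + 22 + 20 + 19 + 18 + 22 + 22 + 20) / 20 = 378 / 20 = 18.9000
UCL = c̄ + 3√c̄ = 18.9000 + 3 × √18.9000 = 18.9000 + 3 × 4.3474 = 31.9422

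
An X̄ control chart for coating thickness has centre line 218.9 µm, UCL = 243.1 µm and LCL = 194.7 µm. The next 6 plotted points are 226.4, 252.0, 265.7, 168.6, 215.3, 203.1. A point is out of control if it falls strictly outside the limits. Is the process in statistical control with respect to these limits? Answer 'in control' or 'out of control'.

Compare each point to [194.7, 243.1]: sample 2 = 252.0 > UCL; sample 3 = 265.7 > UCL; sample 4 = 168.6 < LCL.

out of control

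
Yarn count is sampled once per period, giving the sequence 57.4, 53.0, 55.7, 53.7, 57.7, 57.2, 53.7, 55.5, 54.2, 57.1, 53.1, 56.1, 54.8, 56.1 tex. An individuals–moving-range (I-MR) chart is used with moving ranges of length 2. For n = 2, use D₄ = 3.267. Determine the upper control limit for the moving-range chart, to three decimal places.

8.218

Moving ranges: 4.4, 2.7, 2.0, 4.0, 0.5, 3.5, 1.8, 1.3, 2.9, 4.0, 3.0, 1.3, 1.3; M̄R̄ = 32.7000 / 13 = 2.5154
UCL_MR = D₄·M̄R̄ = 3.267 × 2.5154 = 8.2178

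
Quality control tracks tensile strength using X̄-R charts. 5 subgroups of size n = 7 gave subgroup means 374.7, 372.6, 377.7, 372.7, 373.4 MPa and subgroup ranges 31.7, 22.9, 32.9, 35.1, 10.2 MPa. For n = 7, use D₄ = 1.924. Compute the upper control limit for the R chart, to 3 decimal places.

R̄ = (31.7 + 22.9 + 32.9 + 35.1 + 10.2) / 5 = 132.8000 / 5 = 26.5600
UCL_R = D₄·R̄ = 1.924 × 26.5600 = 51.1014

51.101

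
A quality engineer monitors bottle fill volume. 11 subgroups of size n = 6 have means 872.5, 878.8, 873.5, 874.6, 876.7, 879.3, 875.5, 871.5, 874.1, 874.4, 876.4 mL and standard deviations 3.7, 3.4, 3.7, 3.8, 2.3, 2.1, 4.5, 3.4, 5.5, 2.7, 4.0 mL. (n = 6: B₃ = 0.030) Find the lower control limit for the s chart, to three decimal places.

0.107

s̄ = (3.7 + 3.4 + 3.7 + 3.8 + 2.3 + 2.1 + 4.5 + 3.4 + 5.5 + 2.7 + 4.0) / 11 = 3.5545
LCL_s = B₃·s̄ = 0.030 × 3.5545 = 0.1066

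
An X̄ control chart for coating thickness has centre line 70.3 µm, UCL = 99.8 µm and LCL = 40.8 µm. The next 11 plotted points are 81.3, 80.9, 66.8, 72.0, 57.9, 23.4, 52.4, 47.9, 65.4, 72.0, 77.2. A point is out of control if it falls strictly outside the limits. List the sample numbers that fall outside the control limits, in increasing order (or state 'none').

6

Compare each point to [40.8, 99.8]: sample 6 = 23.4 < LCL.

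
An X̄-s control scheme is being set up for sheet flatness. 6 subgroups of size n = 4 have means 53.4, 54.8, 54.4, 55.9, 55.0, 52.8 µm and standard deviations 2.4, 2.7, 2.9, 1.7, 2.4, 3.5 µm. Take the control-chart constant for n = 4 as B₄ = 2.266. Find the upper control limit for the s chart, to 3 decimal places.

5.892

s̄ = (2.4 + 2.7 + 2.9 + 1.7 + 2.4 + 3.5) / 6 = 2.6000
UCL_s = B₄·s̄ = 2.266 × 2.6000 = 5.8916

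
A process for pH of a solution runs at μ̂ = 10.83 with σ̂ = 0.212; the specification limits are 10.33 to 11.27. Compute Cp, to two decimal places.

0.74

Cp = (USL − LSL) / (6σ̂) = (11.27 − 10.33) / (6 × 0.212) = 0.9400 / 1.2720 = 0.7390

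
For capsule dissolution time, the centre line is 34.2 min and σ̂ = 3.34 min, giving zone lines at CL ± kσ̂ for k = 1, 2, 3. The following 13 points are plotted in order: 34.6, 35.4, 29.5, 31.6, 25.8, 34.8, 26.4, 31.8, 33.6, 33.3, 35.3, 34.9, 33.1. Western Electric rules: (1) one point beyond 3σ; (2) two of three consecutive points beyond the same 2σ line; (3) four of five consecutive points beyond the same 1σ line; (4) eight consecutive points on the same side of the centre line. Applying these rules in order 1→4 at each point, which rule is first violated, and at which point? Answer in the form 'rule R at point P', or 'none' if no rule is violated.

Zone of each point (C = within 1σ̂, B = 1σ̂–2σ̂, A = 2σ̂–3σ̂, * = beyond 3σ̂; sign = side of CL): 1:+C, 2:+C, 3:-B, 4:-C, 5:-A, 6:+C, 7:-A, 8:-C, 9:-C, 10:-C, 11:+C, 12:+C, 13:-C
Rule 2 (two of three consecutive points beyond the same 2σ limit) is satisfied at point 7.

rule 2 at point 7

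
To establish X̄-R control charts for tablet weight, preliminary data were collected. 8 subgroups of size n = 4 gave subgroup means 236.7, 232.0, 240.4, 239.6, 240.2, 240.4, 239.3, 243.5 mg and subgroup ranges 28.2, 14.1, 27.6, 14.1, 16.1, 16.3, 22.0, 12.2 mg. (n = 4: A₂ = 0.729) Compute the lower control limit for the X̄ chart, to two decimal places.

X̄̄ = (236.7 + 232.0 + 240.4 + 239.6 + 240.2 + 240.4 + 239.3 + 243.5) / 8 = 1912.1000 / 8 = 239.0125
R̄ = (28.2 + 14.1 + 27.6 + 14.1 + 16.1 + 16.3 + 22.0 + 12.2) / 8 = 150.6000 / 8 = 18.8250
LCL = X̄̄ − A₂·R̄ = 239.0125 − 0.729 × 18.8250 = 225.2891

225.29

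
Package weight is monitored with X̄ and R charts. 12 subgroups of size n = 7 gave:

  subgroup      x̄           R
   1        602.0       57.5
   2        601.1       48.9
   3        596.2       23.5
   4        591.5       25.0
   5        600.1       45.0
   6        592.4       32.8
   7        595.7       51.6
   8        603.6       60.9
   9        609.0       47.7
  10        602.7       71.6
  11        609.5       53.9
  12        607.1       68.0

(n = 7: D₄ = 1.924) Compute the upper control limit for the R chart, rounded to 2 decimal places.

R̄ = (57.5 + 48.9 + 23.5 + 25.0 + 45.0 + 32.8 + 51.6 + 60.9 + 47.7 + 71.6 + 53.9 + 68.0) / 12 = 586.4000 / 12 = 48.8667
UCL_R = D₄·R̄ = 1.924 × 48.8667 = 94.0195

94.02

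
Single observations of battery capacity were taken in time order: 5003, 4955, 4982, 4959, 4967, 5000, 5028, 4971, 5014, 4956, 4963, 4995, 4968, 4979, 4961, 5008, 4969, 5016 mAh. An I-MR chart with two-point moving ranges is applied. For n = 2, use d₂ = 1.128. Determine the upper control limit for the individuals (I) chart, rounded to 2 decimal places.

5069.51

X̄ = (5003 + 4955 + 4982 + 4959 + 4967 + 5000 + 5028 + 4971 + 5014 + 4956 + 4963 + 4995 + 4968 + 4979 + 4961 + 5008 + 4969 + 5016) / 18 = 4983.0000
Moving ranges: 48, 27, 23, 8, 33, 28, 57, 43, 58, 7, 32, 27, 11, 18, 47, 39, 47; M̄R̄ = 553.0000 / 17 = 32.5294
UCL = X̄ + 3·M̄R̄/d₂ = 4983.0000 + 3 × 32.5294 / 1.128 = 5069.5144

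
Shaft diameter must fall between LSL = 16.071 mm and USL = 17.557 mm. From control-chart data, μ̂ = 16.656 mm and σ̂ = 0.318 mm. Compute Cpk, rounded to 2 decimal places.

Cpu = (USL − μ̂) / (3σ̂) = (17.557 − 16.656) / (3 × 0.318) = 0.9444; Cpl = (μ̂ − LSL) / (3σ̂) = (16.656 − 16.071) / (3 × 0.318) = 0.6132; Cpk = min(Cpu, Cpl) = 0.6132

0.61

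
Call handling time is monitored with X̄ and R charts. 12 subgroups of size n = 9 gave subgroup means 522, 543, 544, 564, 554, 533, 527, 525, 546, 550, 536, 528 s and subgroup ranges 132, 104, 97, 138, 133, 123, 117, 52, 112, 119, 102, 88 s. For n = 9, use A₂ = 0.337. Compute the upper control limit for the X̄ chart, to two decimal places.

576.32

X̄̄ = (522 + 543 + 544 + 564 + 554 + 533 + 527 + 525 + 546 + 550 + 536 + 528) / 12 = 6472.0000 / 12 = 539.3333
R̄ = (132 + 104 + 97 + 138 + 133 + 123 + 117 + 52 + 112 + 119 + 102 + 88) / 12 = 1317.0000 / 12 = 109.7500
UCL = X̄̄ + A₂·R̄ = 539.3333 + 0.337 × 109.7500 = 576.3191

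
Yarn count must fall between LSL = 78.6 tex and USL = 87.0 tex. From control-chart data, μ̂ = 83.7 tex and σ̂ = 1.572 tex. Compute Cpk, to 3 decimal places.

Cpu = (USL − μ̂) / (3σ̂) = (87.0 − 83.7) / (3 × 1.572) = 0.6997; Cpl = (μ̂ − LSL) / (3σ̂) = (83.7 − 78.6) / (3 × 1.572) = 1.0814; Cpk = min(Cpu, Cpl) = 0.6997

0.700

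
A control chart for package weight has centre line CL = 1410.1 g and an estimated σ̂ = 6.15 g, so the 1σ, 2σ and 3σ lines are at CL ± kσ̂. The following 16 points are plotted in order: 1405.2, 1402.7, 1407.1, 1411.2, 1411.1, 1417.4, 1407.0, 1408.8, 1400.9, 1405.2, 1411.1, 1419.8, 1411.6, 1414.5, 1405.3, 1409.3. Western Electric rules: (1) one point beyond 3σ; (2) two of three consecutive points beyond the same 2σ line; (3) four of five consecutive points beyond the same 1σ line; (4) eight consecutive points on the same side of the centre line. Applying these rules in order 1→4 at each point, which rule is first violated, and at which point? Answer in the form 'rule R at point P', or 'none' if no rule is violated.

none

Zone of each point (C = within 1σ̂, B = 1σ̂–2σ̂, A = 2σ̂–3σ̂, * = beyond 3σ̂; sign = side of CL): 1:-C, 2:-B, 3:-C, 4:+C, 5:+C, 6:+B, 7:-C, 8:-C, 9:-B, 10:-C, 11:+C, 12:+B, 13:+C, 14:+C, 15:-C, 16:-C
No rule fires across all 16 points.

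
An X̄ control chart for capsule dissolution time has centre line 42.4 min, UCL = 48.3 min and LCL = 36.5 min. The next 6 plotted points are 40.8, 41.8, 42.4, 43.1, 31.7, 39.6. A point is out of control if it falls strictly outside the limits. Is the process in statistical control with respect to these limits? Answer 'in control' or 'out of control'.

out of control

Compare each point to [36.5, 48.3]: sample 5 = 31.7 < LCL.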